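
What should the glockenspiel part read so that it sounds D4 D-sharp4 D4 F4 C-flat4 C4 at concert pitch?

D2 D#2 D2 F2 Cb2 C2

The glockenspiel sounds a perfect fifteenth above written, so the written part must be a perfect fifteenth below concert — transpose each note down.
D4 -> D2
D#4 -> D#2
D4 -> D2
F4 -> F2
Cb4 -> Cb2
C4 -> C2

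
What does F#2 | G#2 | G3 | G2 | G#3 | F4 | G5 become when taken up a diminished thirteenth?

F#2 gives Db4
G#2 gives Eb4
G3 gives Ebb5
G2 gives Ebb4
G#3 gives Eb5
F4 gives Dbb6
G5 gives Ebb7

Db4 Eb4 Ebb5 Ebb4 Eb5 Dbb6 Ebb7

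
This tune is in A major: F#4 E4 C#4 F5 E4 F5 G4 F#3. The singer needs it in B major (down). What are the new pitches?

G#3 F#3 D#3 G4 F#3 G4 A3 G#2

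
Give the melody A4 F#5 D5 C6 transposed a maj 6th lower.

A4 down a major sixth is C4.
F#5 down a major sixth is A4.
D5 down a major sixth is F4.
A major sixth down from C6 gives Eb5.

C4 A4 F4 Eb5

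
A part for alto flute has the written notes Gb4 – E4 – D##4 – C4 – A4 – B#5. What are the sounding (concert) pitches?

Db4 B3 A##3 G3 E4 F##5

The alto flute sounds a perfect fourth below written, so transpose each written note down a perfect fourth.
Gb4 to Db4
E4 to B3
D##4 to A##3
C4 to G3
A4 to E4
B#5 to F##5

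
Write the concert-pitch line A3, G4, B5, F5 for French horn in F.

E4 D5 F#6 C6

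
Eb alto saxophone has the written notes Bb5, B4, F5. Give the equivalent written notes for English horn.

Ab5 A4 Eb5

First find concert pitch: the Eb alto saxophone sounds a major sixth below written, so Bb5 B4 F5 sounds Db5 D4 Ab4.
Then write for English horn: it sounds a perfect fifth below written, so the part must be a perfect fifth above concert.
Db5 → Ab5
D4 → A4
Ab4 → Eb5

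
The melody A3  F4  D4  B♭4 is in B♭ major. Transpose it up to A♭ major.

G4 Eb5 C5 Ab5

From B♭ up to A♭ is a minor seventh; apply that to each pitch.
A3 gives G4
F4 gives Eb5
D4 gives C5
Bb4 gives Ab5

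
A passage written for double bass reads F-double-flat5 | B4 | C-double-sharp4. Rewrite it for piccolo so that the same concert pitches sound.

Fbb3 B2 C##2

First find concert pitch: the double bass sounds a perfect octave below written, so F-double-flat5 B4 C-double-sharp4 sounds Fbb4 B3 C##3.
Then write for piccolo: it sounds a perfect octave above written, so the part must be a perfect octave below concert.
Fbb4 → Fbb3
B3 → B2
C##3 → C##2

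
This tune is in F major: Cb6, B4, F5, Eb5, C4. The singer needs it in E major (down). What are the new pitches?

Bb5 A#4 E5 D5 B3

From F down to E is a minor second; apply that to each pitch.
Cb6 -> Bb5
B4 -> A#4
F5 -> E5
Eb5 -> D5
C4 -> B3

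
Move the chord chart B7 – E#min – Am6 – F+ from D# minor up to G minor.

Eb7 Amin Dbm6 Bbb+

D# minor up to G minor is a diminished fourth; each chord root moves by that interval while the quality stays the same.
B7: root B up a diminished fourth → Eb, giving Eb7.
E#min: root E# up a diminished fourth → A, giving Amin.
Am6: root A up a diminished fourth → Db, giving Dbm6.
F+: root F up a diminished fourth → Bbb, giving Bbb+.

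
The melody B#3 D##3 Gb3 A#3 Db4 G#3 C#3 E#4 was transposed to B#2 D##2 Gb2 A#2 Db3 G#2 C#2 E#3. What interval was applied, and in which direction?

down a perfect octave

From B#3 to B#2 is 8 letter names — an octave of some quality.
B#2 to B#3 is 12 semitones, which makes it a perfect octave; the second version is lower, so the direction is down.
Checking another pair — E#4 → E#3 — gives the same interval.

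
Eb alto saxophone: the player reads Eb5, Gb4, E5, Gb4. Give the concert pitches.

Gb4 Bbb3 G4 Bbb3

Written C4 on the Eb alto saxophone sounds as Eb3, a major sixth lower; apply that shift to every note.
Eb5 gives Gb4
Gb4 gives Bbb3
E5 gives G4
Gb4 gives Bbb3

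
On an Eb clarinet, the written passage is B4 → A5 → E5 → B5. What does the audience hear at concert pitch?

D5 C6 G5 D6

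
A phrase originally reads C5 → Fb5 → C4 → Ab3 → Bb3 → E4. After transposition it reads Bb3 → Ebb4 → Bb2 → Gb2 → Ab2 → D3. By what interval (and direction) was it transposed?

down a major ninth

Take the first pair: C5 → Bb3. C to B spans 9 letter names, so the interval is some kind of ninth.
Bb3 to C5 is 14 semitones, which makes it a major ninth; the second version is lower, so the direction is down.
Checking another pair — E4 → D3 — gives the same interval.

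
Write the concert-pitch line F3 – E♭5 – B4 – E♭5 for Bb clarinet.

G3 F5 C#5 F5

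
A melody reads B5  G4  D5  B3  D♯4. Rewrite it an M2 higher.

C#6 A4 E5 C#4 E#4

B5 up a major second is C#6.
G4 up a major second is A4.
D5 up a major second is E5.
A major second up from B3 gives C#4.
D#4: a second up reaches E, and 2 semitones makes it E#4.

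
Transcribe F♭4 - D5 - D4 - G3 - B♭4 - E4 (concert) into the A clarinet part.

Abb4 F5 F4 Bb3 Db5 G4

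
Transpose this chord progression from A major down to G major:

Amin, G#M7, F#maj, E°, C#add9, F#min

Gmin F#M7 Emaj D° Badd9 Emin

A major down to G major is a major second; each chord root moves by that interval while the quality stays the same.
Amin: root A down a major second → G, giving Gmin.
G#M7: root G# down a major second → F#, giving F#M7.
F#maj: root F# down a major second → E, giving Emaj.
E°: root E down a major second → D, giving D°.
C#add9: root C# down a major second → B, giving Badd9.
F#min: root F# down a major second → E, giving Emin.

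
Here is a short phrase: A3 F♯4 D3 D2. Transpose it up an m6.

A minor sixth up from A3 gives F4.
A minor sixth up from F#4 gives D5.
D3 up a minor sixth is Bb3.
D2: a sixth up reaches B, and 8 semitones makes it Bb2.

F4 D5 Bb3 Bb2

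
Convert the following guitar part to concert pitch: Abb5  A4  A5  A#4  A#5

Abb4 A3 A4 A#3 A#4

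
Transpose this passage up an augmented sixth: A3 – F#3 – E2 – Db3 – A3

F##4 D##4 C##3 B3 F##4

An augmented sixth up from A3 gives F##4.
F#3: a sixth up reaches D, and 10 semitones makes it D##4.
E2: a sixth up reaches C, and 10 semitones makes it C##3.
An augmented sixth up from Db3 gives B3.
A3: a sixth up reaches F, and 10 semitones makes it F##4.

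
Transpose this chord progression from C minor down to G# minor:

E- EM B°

B#- B#M F##°

C minor down to G# minor is a diminished fourth; each chord root moves by that interval while the quality stays the same.
E-: root E down a diminished fourth → B#, giving B#-.
EM: root E down a diminished fourth → B#, giving B#M.
B°: root B down a diminished fourth → F##, giving F##°.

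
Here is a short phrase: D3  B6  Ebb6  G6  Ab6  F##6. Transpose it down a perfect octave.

D2 B5 Ebb5 G5 Ab5 F##5

D3: an octave down reaches D, and 12 semitones makes it D2.
A perfect octave down from B6 gives B5.
Ebb6 down a perfect octave is Ebb5.
G6 down a perfect octave is G5.
Ab6: an octave down reaches A, and 12 semitones makes it Ab5.
A perfect octave down from F##6 gives F##5.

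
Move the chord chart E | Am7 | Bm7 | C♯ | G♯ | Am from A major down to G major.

D Gm7 Am7 B F# Gm

A major down to G major is a major second; each chord root moves by that interval while the quality stays the same.
E: root E down a major second → D, giving D.
Am7: root A down a major second → G, giving Gm7.
Bm7: root B down a major second → A, giving Am7.
C♯: root C♯ down a major second → B, giving B.
G♯: root G♯ down a major second → F#, giving F#.
Am: root A down a major second → G, giving Gm.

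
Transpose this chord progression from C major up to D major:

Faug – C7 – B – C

Gaug D7 C# D

C major up to D major is a major second; each chord root moves by that interval while the quality stays the same.
Faug: root F up a major second → G, giving Gaug.
C7: root C up a major second → D, giving D7.
B: root B up a major second → C#, giving C#.
C: root C up a major second → D, giving D.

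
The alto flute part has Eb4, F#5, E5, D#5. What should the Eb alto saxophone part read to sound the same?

First find concert pitch: the alto flute sounds a perfect fourth below written, so Eb4 F#5 E5 D#5 sounds Bb3 C#5 B4 A#4.
Then write for Eb alto saxophone: it sounds a major sixth below written, so the part must be a major sixth above concert.
Bb3 → G4
C#5 → A#5
B4 → G#5
A#4 → F##5

G4 A#5 G#5 F##5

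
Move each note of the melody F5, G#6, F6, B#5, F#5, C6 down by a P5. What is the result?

Bb4 C#6 Bb5 E#5 B4 F5

F5 → Bb4
G#6 → C#6
F6 → Bb5
B#5 → E#5
F#5 → B4
C6 → F5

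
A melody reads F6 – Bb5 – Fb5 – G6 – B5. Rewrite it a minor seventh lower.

G5 C5 Gb4 A5 C#5

F6 to G5
Bb5 to C5
Fb5 to Gb4
G6 to A5
B5 to C#5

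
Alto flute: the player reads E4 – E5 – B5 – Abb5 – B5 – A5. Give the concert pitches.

Written C4 on the alto flute sounds as G3, a perfect fourth lower; apply that shift to every note.
E4 → B3
E5 → B4
B5 → F#5
Abb5 → Ebb5
B5 → F#5
A5 → E5

B3 B4 F#5 Ebb5 F#5 E5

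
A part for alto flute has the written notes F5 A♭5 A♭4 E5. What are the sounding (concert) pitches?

Written C4 on the alto flute sounds as G3, a perfect fourth lower; apply that shift to every note.
F5 -> C5
Ab5 -> Eb5
Ab4 -> Eb4
E5 -> B4

C5 Eb5 Eb4 B4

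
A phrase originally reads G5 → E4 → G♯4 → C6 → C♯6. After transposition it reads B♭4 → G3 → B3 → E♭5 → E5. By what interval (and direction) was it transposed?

down a major sixth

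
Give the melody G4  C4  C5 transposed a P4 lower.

D4 G3 G4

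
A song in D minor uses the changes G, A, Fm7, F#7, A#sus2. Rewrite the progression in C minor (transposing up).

F G Ebm7 E7 G#sus2

D minor up to C minor is a minor seventh; each chord root moves by that interval while the quality stays the same.
G: root G up a minor seventh → F, giving F.
A: root A up a minor seventh → G, giving G.
Fm7: root F up a minor seventh → Eb, giving Ebm7.
F#7: root F# up a minor seventh → E, giving E7.
A#sus2: root A# up a minor seventh → G#, giving G#sus2.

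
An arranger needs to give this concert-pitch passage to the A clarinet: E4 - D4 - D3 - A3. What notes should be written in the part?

G4 F4 F3 C4

Written C4 sounds as A3 on the A clarinet, so concert pitches are written a minor third up.
E4 becomes G4
D4 becomes F4
D3 becomes F3
A3 becomes C4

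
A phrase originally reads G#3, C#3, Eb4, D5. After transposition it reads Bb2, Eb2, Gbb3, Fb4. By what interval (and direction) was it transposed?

From G#3 to Bb2 is 6 letter names — a sixth of some quality.
Bb2 to G#3 is 10 semitones, which makes it an augmented sixth; the second version is lower, so the direction is down.
Checking another pair — D5 → Fb4 — gives the same interval.

down an augmented sixth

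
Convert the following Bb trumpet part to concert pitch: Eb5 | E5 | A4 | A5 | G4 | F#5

Db5 D5 G4 G5 F4 E5

Written C4 on the Bb trumpet sounds as Bb3, a major second lower; apply that shift to every note.
Eb5 to Db5
E5 to D5
A4 to G4
A5 to G5
G4 to F4
F#5 to E5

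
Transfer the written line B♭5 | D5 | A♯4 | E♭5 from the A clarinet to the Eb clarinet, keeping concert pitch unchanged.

E5 G#4 D##4 A4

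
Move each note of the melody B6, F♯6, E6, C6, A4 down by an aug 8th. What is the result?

Bb5 F5 Eb5 Cb5 Ab3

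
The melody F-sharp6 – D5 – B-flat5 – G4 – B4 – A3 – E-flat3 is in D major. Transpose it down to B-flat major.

D6 Bb4 Gb5 Eb4 G4 F3 Cb3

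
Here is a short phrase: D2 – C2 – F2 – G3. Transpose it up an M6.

D2 up a major sixth is B2.
C2 up a major sixth is A2.
F2: a sixth up reaches D, and 9 semitones makes it D3.
G3: a sixth up reaches E, and 9 semitones makes it E4.

B2 A2 D3 E4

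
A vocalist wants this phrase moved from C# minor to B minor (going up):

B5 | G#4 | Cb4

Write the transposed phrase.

A6 F#5 Bbb4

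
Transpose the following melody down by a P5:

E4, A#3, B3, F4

A3 D#3 E3 Bb3

E4 down a perfect fifth is A3.
A perfect fifth down from A#3 gives D#3.
B3: a fifth down reaches E, and 7 semitones makes it E3.
F4 down a perfect fifth is Bb3.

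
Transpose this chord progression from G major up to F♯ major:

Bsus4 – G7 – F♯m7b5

A#sus4 F#7 E#m7b5

G major up to F♯ major is a major seventh; each chord root moves by that interval while the quality stays the same.
Bsus4: root B up a major seventh → A#, giving A#sus4.
G7: root G up a major seventh → F#, giving F#7.
F♯m7b5: root F♯ up a major seventh → E#, giving E#m7b5.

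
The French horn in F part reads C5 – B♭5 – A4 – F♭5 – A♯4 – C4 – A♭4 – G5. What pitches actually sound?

F4 Eb5 D4 Bbb4 D#4 F3 Db4 C5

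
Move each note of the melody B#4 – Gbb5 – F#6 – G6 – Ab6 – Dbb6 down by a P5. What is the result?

E#4 Cbb5 B5 C6 Db6 Gbb5

A perfect fifth down from B#4 gives E#4.
Gbb5 down a perfect fifth is Cbb5.
A perfect fifth down from F#6 gives B5.
G6: a fifth down reaches C, and 7 semitones makes it C6.
A perfect fifth down from Ab6 gives Db6.
Dbb6: a fifth down reaches G, and 7 semitones makes it Gbb5.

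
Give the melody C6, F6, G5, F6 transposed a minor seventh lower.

D5 G5 A4 G5

A minor seventh down from C6 gives D5.
A minor seventh down from F6 gives G5.
G5: a seventh down reaches A, and 10 semitones makes it A4.
A minor seventh down from F6 gives G5.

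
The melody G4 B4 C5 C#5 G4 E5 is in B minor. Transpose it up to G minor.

B minor to G minor up is a minor sixth, so every note moves up by that interval.
G4 → Eb5
B4 → G5
C5 → Ab5
C#5 → A5
G4 → Eb5
E5 → C6

Eb5 G5 Ab5 A5 Eb5 C6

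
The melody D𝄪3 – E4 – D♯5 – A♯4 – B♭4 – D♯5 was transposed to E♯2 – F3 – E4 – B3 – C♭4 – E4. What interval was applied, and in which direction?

Take the first pair: D##3 → E#2. D to E spans 7 letter names, so the interval is some kind of seventh.
E#2 to D##3 is 11 semitones, which makes it a major seventh; the second version is lower, so the direction is down.
Checking another pair — D#5 → E4 — gives the same interval.

down a major seventh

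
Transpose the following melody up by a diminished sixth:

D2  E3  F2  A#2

Bbb2 Cb4 Dbb3 F3

D2 → Bbb2
E3 → Cb4
F2 → Dbb3
A#2 → F3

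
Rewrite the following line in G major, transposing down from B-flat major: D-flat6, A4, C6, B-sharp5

From B-flat down to G is a minor third; apply that to each pitch.
Db6 gives Bb5
A4 gives F#4
C6 gives A5
B#5 gives G##5

Bb5 F#4 A5 G##5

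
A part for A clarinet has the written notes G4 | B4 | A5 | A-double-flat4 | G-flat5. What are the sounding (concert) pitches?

E4 G#4 F#5 Fb4 Eb5

The A clarinet sounds a minor third below written, so transpose each written note down a minor third.
G4 gives E4
B4 gives G#4
A5 gives F#5
Abb4 gives Fb4
Gb5 gives Eb5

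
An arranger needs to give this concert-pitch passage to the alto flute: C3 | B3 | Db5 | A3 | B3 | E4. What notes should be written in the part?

The alto flute sounds a perfect fourth below written, so the written part must be a perfect fourth above concert — transpose each note up.
C3 to F3
B3 to E4
Db5 to Gb5
A3 to D4
B3 to E4
E4 to A4

F3 E4 Gb5 D4 E4 A4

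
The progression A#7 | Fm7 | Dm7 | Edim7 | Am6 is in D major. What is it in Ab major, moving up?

E7 Cbm7 Abm7 Bbdim7 Ebm6

D major up to Ab major is a diminished fifth; each chord root moves by that interval while the quality stays the same.
A#7: root A# up a diminished fifth → E, giving E7.
Fm7: root F up a diminished fifth → Cb, giving Cbm7.
Dm7: root D up a diminished fifth → Ab, giving Abm7.
Edim7: root E up a diminished fifth → Bb, giving Bbdim7.
Am6: root A up a diminished fifth → Eb, giving Ebm6.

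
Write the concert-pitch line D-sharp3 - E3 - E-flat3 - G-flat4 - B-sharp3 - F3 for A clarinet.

F#3 G3 Gb3 Bbb4 D#4 Ab3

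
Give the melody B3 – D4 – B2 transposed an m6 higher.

G4 Bb4 G3

B3 to G4
D4 to Bb4
B2 to G3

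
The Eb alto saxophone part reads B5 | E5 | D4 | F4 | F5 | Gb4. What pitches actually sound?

D5 G4 F3 Ab3 Ab4 Bbb3

The Eb alto saxophone sounds a major sixth below written, so transpose each written note down a major sixth.
B5 → D5
E5 → G4
D4 → F3
F4 → Ab3
F5 → Ab4
Gb4 → Bbb3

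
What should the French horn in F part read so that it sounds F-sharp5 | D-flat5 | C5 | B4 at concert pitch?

The French horn in F sounds a perfect fifth below written, so the written part must be a perfect fifth above concert — transpose each note up.
F#5 to C#6
Db5 to Ab5
C5 to G5
B4 to F#5

C#6 Ab5 G5 F#5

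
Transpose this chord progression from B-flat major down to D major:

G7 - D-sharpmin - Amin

B7 F##min C#min

B-flat major down to D major is a minor sixth; each chord root moves by that interval while the quality stays the same.
G7: root G down a minor sixth → B, giving B7.
D-sharpmin: root D-sharp down a minor sixth → F##, giving F##min.
Amin: root A down a minor sixth → C#, giving C#min.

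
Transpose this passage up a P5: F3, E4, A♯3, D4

C4 B4 E#4 A4

F3 to C4
E4 to B4
A#3 to E#4
D4 to A4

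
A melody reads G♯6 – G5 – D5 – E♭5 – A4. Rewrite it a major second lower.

G#6 to F#6
G5 to F5
D5 to C5
Eb5 to Db5
A4 to G4

F#6 F5 C5 Db5 G4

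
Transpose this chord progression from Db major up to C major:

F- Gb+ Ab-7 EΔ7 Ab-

Db major up to C major is a major seventh; each chord root moves by that interval while the quality stays the same.
F-: root F up a major seventh → E, giving E-.
Gb+: root Gb up a major seventh → F, giving F+.
Ab-7: root Ab up a major seventh → G, giving G-7.
EΔ7: root E up a major seventh → D#, giving D#Δ7.
Ab-: root Ab up a major seventh → G, giving G-.

E- F+ G-7 D#Δ7 G-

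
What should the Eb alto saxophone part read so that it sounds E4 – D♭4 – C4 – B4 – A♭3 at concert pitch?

C#5 Bb4 A4 G#5 F4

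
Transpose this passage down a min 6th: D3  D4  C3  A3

F#2 F#3 E2 C#3

D3 becomes F#2
D4 becomes F#3
C3 becomes E2
A3 becomes C#3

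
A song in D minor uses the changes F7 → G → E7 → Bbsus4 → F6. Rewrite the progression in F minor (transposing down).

D minor down to F minor is a major sixth; each chord root moves by that interval while the quality stays the same.
F7: root F down a major sixth → Ab, giving Ab7.
G: root G down a major sixth → Bb, giving Bb.
E7: root E down a major sixth → G, giving G7.
Bbsus4: root Bb down a major sixth → Db, giving Dbsus4.
F6: root F down a major sixth → Ab, giving Ab6.

Ab7 Bb G7 Dbsus4 Ab6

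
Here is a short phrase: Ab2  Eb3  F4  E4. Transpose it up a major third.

C3 G3 A4 G#4

A major third up from Ab2 gives C3.
A major third up from Eb3 gives G3.
F4 up a major third is A4.
E4 up a major third is G#4.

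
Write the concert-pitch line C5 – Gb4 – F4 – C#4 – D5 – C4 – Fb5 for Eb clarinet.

Written C4 sounds as Eb4 on the Eb clarinet, so concert pitches are written a minor third down.
C5 -> A4
Gb4 -> Eb4
F4 -> D4
C#4 -> A#3
D5 -> B4
C4 -> A3
Fb5 -> Db5

A4 Eb4 D4 A#3 B4 A3 Db5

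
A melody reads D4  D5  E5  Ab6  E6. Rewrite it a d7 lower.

E#3 E#4 F##4 B5 F##5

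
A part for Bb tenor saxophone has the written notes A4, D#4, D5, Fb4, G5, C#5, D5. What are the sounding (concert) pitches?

G3 C#3 C4 Ebb3 F4 B3 C4

Written C4 on the Bb tenor saxophone sounds as Bb2, a major ninth lower; apply that shift to every note.
A4 gives G3
D#4 gives C#3
D5 gives C4
Fb4 gives Ebb3
G5 gives F4
C#5 gives B3
D5 gives C4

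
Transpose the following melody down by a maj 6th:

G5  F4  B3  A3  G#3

G5 to Bb4
F4 to Ab3
B3 to D3
A3 to C3
G#3 to B2

Bb4 Ab3 D3 C3 B2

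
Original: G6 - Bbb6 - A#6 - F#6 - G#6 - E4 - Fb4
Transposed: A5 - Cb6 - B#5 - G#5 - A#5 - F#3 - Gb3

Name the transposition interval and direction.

down a minor seventh

Take the first pair: G6 → A5. G to A spans 7 letter names, so the interval is some kind of seventh.
A5 to G6 is 10 semitones, which makes it a minor seventh; the second version is lower, so the direction is down.
Checking another pair — Fb4 → Gb3 — gives the same interval.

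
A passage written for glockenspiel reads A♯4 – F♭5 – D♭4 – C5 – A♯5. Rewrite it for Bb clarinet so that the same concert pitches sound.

B#6 Gb7 Eb6 D7 B#7

First find concert pitch: the glockenspiel sounds a perfect fifteenth above written, so A♯4 F♭5 D♭4 C5 A♯5 sounds A#6 Fb7 Db6 C7 A#7.
Then write for Bb clarinet: it sounds a major second below written, so the part must be a major second above concert.
A#6 → B#6
Fb7 → Gb7
Db6 → Eb6
C7 → D7
A#7 → B#7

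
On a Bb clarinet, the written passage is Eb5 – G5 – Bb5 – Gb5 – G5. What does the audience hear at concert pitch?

Db5 F5 Ab5 Fb5 F5

The Bb clarinet sounds a major second below written, so transpose each written note down a major second.
Eb5 gives Db5
G5 gives F5
Bb5 gives Ab5
Gb5 gives Fb5
G5 gives F5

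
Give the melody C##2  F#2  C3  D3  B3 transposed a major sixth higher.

C##2: a sixth up reaches A, and 9 semitones makes it A##2.
F#2: a sixth up reaches D, and 9 semitones makes it D#3.
C3: a sixth up reaches A, and 9 semitones makes it A3.
D3 up a major sixth is B3.
A major sixth up from B3 gives G#4.

A##2 D#3 A3 B3 G#4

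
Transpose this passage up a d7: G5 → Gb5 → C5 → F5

G5: a seventh up reaches F, and 9 semitones makes it Fb6.
Gb5: a seventh up reaches F, and 9 semitones makes it Fbb6.
C5: a seventh up reaches B, and 9 semitones makes it Bbb5.
F5 up a diminished seventh is Ebb6.

Fb6 Fbb6 Bbb5 Ebb6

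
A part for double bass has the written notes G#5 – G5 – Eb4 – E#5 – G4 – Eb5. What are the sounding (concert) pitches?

The double bass sounds a perfect octave below written, so transpose each written note down a perfect octave.
G#5 -> G#4
G5 -> G4
Eb4 -> Eb3
E#5 -> E#4
G4 -> G3
Eb5 -> Eb4

G#4 G4 Eb3 E#4 G3 Eb4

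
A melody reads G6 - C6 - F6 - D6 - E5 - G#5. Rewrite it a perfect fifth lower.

A perfect fifth down from G6 gives C6.
C6: a fifth down reaches F, and 7 semitones makes it F5.
A perfect fifth down from F6 gives Bb5.
D6 down a perfect fifth is G5.
A perfect fifth down from E5 gives A4.
A perfect fifth down from G#5 gives C#5.

C6 F5 Bb5 G5 A4 C#5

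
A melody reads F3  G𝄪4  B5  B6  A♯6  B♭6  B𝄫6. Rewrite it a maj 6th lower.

F3 down a major sixth is Ab2.
G##4 down a major sixth is B#3.
B5 down a major sixth is D5.
B6 down a major sixth is D6.
A#6: a sixth down reaches C, and 9 semitones makes it C#6.
Bb6: a sixth down reaches D, and 9 semitones makes it Db6.
Bbb6 down a major sixth is Dbb6.

Ab2 B#3 D5 D6 C#6 Db6 Dbb6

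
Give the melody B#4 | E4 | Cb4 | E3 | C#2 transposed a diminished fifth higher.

B#4: a fifth up reaches F, and 6 semitones makes it F#5.
A diminished fifth up from E4 gives Bb4.
A diminished fifth up from Cb4 gives Gbb4.
E3: a fifth up reaches B, and 6 semitones makes it Bb3.
C#2: a fifth up reaches G, and 6 semitones makes it G2.

F#5 Bb4 Gbb4 Bb3 G2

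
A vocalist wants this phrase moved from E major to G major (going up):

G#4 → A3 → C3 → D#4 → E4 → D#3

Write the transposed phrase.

B4 C4 Eb3 F#4 G4 F#3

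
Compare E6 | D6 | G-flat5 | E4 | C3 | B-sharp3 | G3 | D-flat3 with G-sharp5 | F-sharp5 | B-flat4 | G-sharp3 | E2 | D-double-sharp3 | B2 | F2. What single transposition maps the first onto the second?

down a minor sixth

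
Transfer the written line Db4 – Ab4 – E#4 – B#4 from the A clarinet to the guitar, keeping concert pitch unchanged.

First find concert pitch: the A clarinet sounds a minor third below written, so Db4 Ab4 E#4 B#4 sounds Bb3 F4 C##4 G##4.
Then write for guitar: it sounds a perfect octave below written, so the part must be a perfect octave above concert.
Bb3 → Bb4
F4 → F5
C##4 → C##5
G##4 → G##5

Bb4 F5 C##5 G##5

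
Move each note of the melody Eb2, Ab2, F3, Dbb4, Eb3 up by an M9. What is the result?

F3 Bb3 G4 Ebb5 F4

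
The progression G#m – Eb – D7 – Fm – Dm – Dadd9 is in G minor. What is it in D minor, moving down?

G minor down to D minor is a perfect fourth; each chord root moves by that interval while the quality stays the same.
G#m: root G# down a perfect fourth → D#, giving D#m.
Eb: root Eb down a perfect fourth → Bb, giving Bb.
D7: root D down a perfect fourth → A, giving A7.
Fm: root F down a perfect fourth → C, giving Cm.
Dm: root D down a perfect fourth → A, giving Am.
Dadd9: root D down a perfect fourth → A, giving Aadd9.

D#m Bb A7 Cm Am Aadd9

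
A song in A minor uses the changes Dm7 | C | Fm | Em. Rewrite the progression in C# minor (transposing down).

F#m7 E Am G#m

A minor down to C# minor is a minor sixth; each chord root moves by that interval while the quality stays the same.
Dm7: root D down a minor sixth → F#, giving F#m7.
C: root C down a minor sixth → E, giving E.
Fm: root F down a minor sixth → A, giving Am.
Em: root E down a minor sixth → G#, giving G#m.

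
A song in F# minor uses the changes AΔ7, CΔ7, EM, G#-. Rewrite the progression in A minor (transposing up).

CΔ7 EbΔ7 GM B-

F# minor up to A minor is a minor third; each chord root moves by that interval while the quality stays the same.
AΔ7: root A up a minor third → C, giving CΔ7.
CΔ7: root C up a minor third → Eb, giving EbΔ7.
EM: root E up a minor third → G, giving GM.
G#-: root G# up a minor third → B, giving B-.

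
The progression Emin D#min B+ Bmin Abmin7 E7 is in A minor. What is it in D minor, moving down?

A minor down to D minor is a perfect fifth; each chord root moves by that interval while the quality stays the same.
Emin: root E down a perfect fifth → A, giving Amin.
D#min: root D# down a perfect fifth → G#, giving G#min.
B+: root B down a perfect fifth → E, giving E+.
Bmin: root B down a perfect fifth → E, giving Emin.
Abmin7: root Ab down a perfect fifth → Db, giving Dbmin7.
E7: root E down a perfect fifth → A, giving A7.

Amin G#min E+ Emin Dbmin7 A7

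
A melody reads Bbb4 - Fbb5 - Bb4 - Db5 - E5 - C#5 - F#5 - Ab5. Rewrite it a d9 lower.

A3 Eb4 A#3 C#4 D##4 B##3 E##4 G#4

A diminished ninth down from Bbb4 gives A3.
Fbb5: a ninth down reaches E, and 12 semitones makes it Eb4.
Bb4: a ninth down reaches A, and 12 semitones makes it A#3.
A diminished ninth down from Db5 gives C#4.
E5 down a diminished ninth is D##4.
C#5: a ninth down reaches B, and 12 semitones makes it B##3.
F#5: a ninth down reaches E, and 12 semitones makes it E##4.
Ab5 down a diminished ninth is G#4.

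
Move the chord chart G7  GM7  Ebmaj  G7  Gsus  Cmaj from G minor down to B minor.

G minor down to B minor is a minor sixth; each chord root moves by that interval while the quality stays the same.
G7: root G down a minor sixth → B, giving B7.
GM7: root G down a minor sixth → B, giving BM7.
Ebmaj: root Eb down a minor sixth → G, giving Gmaj.
G7: root G down a minor sixth → B, giving B7.
Gsus: root G down a minor sixth → B, giving Bsus.
Cmaj: root C down a minor sixth → E, giving Emaj.

B7 BM7 Gmaj B7 Bsus Emaj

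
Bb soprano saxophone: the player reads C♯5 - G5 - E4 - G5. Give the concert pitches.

The Bb soprano saxophone sounds a major second below written, so transpose each written note down a major second.
C#5 -> B4
G5 -> F5
E4 -> D4
G5 -> F5

B4 F5 D4 F5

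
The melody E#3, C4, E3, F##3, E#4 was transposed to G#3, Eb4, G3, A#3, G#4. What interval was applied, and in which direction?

up a minor third

Take the first pair: E#3 → G#3. E to G spans 3 letter names, so the interval is some kind of third.
E#3 to G#3 is 3 semitones, which makes it a minor third; the second version is higher, so the direction is up.
Checking another pair — E#4 → G#4 — gives the same interval.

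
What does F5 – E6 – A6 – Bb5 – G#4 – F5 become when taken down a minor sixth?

F5 becomes A4
E6 becomes G#5
A6 becomes C#6
Bb5 becomes D5
G#4 becomes B#3
F5 becomes A4

A4 G#5 C#6 D5 B#3 A4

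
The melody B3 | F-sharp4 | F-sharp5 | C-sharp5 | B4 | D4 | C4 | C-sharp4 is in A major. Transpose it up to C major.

D4 A4 A5 E5 D5 F4 Eb4 E4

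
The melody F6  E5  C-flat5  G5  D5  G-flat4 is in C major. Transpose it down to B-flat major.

C major to B-flat major down is a major second, so every note moves down by that interval.
F6 -> Eb6
E5 -> D5
Cb5 -> Bbb4
G5 -> F5
D5 -> C5
Gb4 -> Fb4

Eb6 D5 Bbb4 F5 C5 Fb4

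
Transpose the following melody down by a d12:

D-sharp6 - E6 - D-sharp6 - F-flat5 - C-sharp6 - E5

G##4 A#4 G##4 Bb3 F##4 A#3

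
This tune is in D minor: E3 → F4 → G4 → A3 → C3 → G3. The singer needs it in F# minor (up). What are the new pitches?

G#3 A4 B4 C#4 E3 B3

D minor to F# minor up is a major third, so every note moves up by that interval.
E3 -> G#3
F4 -> A4
G4 -> B4
A3 -> C#4
C3 -> E3
G3 -> B3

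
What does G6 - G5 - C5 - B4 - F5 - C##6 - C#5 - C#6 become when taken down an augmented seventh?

Abb5 Abb4 Dbb4 Cb4 Gbb4 D5 Db4 Db5

G6: a seventh down reaches A, and 12 semitones makes it Abb5.
G5 down an augmented seventh is Abb4.
C5 down an augmented seventh is Dbb4.
B4: a seventh down reaches C, and 12 semitones makes it Cb4.
An augmented seventh down from F5 gives Gbb4.
C##6: a seventh down reaches D, and 12 semitones makes it D5.
An augmented seventh down from C#5 gives Db4.
C#6: a seventh down reaches D, and 12 semitones makes it Db5.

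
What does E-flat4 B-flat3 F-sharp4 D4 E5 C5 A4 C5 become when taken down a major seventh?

Eb4 gives Fb3
Bb3 gives Cb3
F#4 gives G3
D4 gives Eb3
E5 gives F4
C5 gives Db4
A4 gives Bb3
C5 gives Db4

Fb3 Cb3 G3 Eb3 F4 Db4 Bb3 Db4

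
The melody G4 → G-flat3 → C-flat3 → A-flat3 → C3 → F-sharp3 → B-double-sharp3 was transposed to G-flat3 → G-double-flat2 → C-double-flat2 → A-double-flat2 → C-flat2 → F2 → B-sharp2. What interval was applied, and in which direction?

down an augmented octave

From G4 to Gb3 is 8 letter names — an octave of some quality.
Gb3 to G4 is 13 semitones, which makes it an augmented octave; the second version is lower, so the direction is down.
Checking another pair — B##3 → B#2 — gives the same interval.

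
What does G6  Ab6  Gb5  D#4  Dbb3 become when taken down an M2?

G6 → F6
Ab6 → Gb6
Gb5 → Fb5
D#4 → C#4
Dbb3 → Cbb3

F6 Gb6 Fb5 C#4 Cbb3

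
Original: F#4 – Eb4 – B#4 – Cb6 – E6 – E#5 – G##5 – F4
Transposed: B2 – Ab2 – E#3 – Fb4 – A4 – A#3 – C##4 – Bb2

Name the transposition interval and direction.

Take the first pair: F#4 → B2. F to B spans 12 letter names, so the interval is some kind of twelfth.
B2 to F#4 is 19 semitones, which makes it a perfect twelfth; the second version is lower, so the direction is down.
Checking another pair — F4 → Bb2 — gives the same interval.

down a perfect twelfth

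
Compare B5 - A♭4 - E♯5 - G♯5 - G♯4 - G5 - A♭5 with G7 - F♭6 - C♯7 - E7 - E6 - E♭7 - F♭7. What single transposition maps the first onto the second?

Take the first pair: B5 → G7. B to G spans 13 letter names, so the interval is some kind of thirteenth.
B5 to G7 is 20 semitones, which makes it a minor thirteenth; the second version is higher, so the direction is up.
Checking another pair — Ab5 → Fb7 — gives the same interval.

up a minor thirteenth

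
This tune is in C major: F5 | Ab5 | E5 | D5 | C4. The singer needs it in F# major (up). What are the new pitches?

C major to F# major up is an augmented fourth, so every note moves up by that interval.
F5 becomes B5
Ab5 becomes D6
E5 becomes A#5
D5 becomes G#5
C4 becomes F#4

B5 D6 A#5 G#5 F#4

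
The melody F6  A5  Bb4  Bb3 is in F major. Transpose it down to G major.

G5 B4 C4 C3

From F down to G is a minor seventh; apply that to each pitch.
F6 becomes G5
A5 becomes B4
Bb4 becomes C4
Bb3 becomes C3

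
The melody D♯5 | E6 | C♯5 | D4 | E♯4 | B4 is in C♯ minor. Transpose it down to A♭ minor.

Bb4 Cb6 Ab4 Bbb3 C4 Gb4

C♯ minor to A♭ minor down is an augmented third, so every note moves down by that interval.
D#5 gives Bb4
E6 gives Cb6
C#5 gives Ab4
D4 gives Bbb3
E#4 gives C4
B4 gives Gb4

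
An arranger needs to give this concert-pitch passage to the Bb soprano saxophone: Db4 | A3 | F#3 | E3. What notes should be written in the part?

The Bb soprano saxophone sounds a major second below written, so the written part must be a major second above concert — transpose each note up.
Db4 becomes Eb4
A3 becomes B3
F#3 becomes G#3
E3 becomes F#3

Eb4 B3 G#3 F#3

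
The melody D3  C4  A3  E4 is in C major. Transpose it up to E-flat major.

F3 Eb4 C4 G4

From C up to E-flat is a minor third; apply that to each pitch.
D3 to F3
C4 to Eb4
A3 to C4
E4 to G4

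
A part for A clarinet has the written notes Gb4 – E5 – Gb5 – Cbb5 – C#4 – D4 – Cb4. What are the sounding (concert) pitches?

Eb4 C#5 Eb5 Abb4 A#3 B3 Ab3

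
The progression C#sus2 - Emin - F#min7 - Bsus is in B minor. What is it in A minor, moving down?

B minor down to A minor is a major second; each chord root moves by that interval while the quality stays the same.
C#sus2: root C# down a major second → B, giving Bsus2.
Emin: root E down a major second → D, giving Dmin.
F#min7: root F# down a major second → E, giving Emin7.
Bsus: root B down a major second → A, giving Asus.

Bsus2 Dmin Emin7 Asus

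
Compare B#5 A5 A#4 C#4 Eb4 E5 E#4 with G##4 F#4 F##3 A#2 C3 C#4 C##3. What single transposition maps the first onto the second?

Take the first pair: B#5 → G##4. B to G spans 10 letter names, so the interval is some kind of tenth.
G##4 to B#5 is 15 semitones, which makes it a minor tenth; the second version is lower, so the direction is down.
Checking another pair — E#4 → C##3 — gives the same interval.

down a minor tenth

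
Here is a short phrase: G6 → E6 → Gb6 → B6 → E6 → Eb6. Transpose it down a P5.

G6 to C6
E6 to A5
Gb6 to Cb6
B6 to E6
E6 to A5
Eb6 to Ab5

C6 A5 Cb6 E6 A5 Ab5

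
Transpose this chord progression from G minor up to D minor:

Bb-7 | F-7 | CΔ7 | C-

F-7 C-7 GΔ7 G-

G minor up to D minor is a perfect fifth; each chord root moves by that interval while the quality stays the same.
Bb-7: root Bb up a perfect fifth → F, giving F-7.
F-7: root F up a perfect fifth → C, giving C-7.
CΔ7: root C up a perfect fifth → G, giving GΔ7.
C-: root C up a perfect fifth → G, giving G-.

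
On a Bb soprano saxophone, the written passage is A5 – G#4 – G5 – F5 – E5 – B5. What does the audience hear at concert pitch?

G5 F#4 F5 Eb5 D5 A5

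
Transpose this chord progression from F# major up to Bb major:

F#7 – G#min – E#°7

Bb7 Cmin A°7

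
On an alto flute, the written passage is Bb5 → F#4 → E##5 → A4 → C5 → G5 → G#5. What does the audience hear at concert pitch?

The alto flute sounds a perfect fourth below written, so transpose each written note down a perfect fourth.
Bb5 -> F5
F#4 -> C#4
E##5 -> B##4
A4 -> E4
C5 -> G4
G5 -> D5
G#5 -> D#5

F5 C#4 B##4 E4 G4 D5 D#5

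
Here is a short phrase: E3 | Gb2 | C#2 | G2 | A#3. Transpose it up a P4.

E3 -> A3
Gb2 -> Cb3
C#2 -> F#2
G2 -> C3
A#3 -> D#4

A3 Cb3 F#2 C3 D#4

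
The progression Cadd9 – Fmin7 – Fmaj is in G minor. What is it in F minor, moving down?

G minor down to F minor is a major second; each chord root moves by that interval while the quality stays the same.
Cadd9: root C down a major second → Bb, giving Bbadd9.
Fmin7: root F down a major second → Eb, giving Ebmin7.
Fmaj: root F down a major second → Eb, giving Ebmaj.

Bbadd9 Ebmin7 Ebmaj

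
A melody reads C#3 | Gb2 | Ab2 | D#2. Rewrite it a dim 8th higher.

C#3 to C4
Gb2 to Gbb3
Ab2 to Abb3
D#2 to D3

C4 Gbb3 Abb3 D3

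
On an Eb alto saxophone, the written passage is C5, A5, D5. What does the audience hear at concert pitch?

Eb4 C5 F4

The Eb alto saxophone sounds a major sixth below written, so transpose each written note down a major sixth.
C5 → Eb4
A5 → C5
D5 → F4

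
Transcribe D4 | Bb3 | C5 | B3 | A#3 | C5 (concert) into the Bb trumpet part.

E4 C4 D5 C#4 B#3 D5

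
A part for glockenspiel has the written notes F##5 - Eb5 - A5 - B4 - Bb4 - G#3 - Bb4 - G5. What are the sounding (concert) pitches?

F##7 Eb7 A7 B6 Bb6 G#5 Bb6 G7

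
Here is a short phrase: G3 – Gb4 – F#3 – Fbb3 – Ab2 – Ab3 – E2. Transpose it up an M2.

G3 up a major second is A3.
Gb4: a second up reaches A, and 2 semitones makes it Ab4.
F#3 up a major second is G#3.
A major second up from Fbb3 gives Gbb3.
Ab2: a second up reaches B, and 2 semitones makes it Bb2.
A major second up from Ab3 gives Bb3.
A major second up from E2 gives F#2.

A3 Ab4 G#3 Gbb3 Bb2 Bb3 F#2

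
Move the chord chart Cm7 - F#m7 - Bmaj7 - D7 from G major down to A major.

Dm7 G#m7 C#maj7 E7

G major down to A major is a minor seventh; each chord root moves by that interval while the quality stays the same.
Cm7: root C down a minor seventh → D, giving Dm7.
F#m7: root F# down a minor seventh → G#, giving G#m7.
Bmaj7: root B down a minor seventh → C#, giving C#maj7.
D7: root D down a minor seventh → E, giving E7.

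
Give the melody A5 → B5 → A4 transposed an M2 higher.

B5 C#6 B4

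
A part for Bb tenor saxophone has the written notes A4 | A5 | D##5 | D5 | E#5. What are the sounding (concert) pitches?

G3 G4 C##4 C4 D#4

Written C4 on the Bb tenor saxophone sounds as Bb2, a major ninth lower; apply that shift to every note.
A4 becomes G3
A5 becomes G4
D##5 becomes C##4
D5 becomes C4
E#5 becomes D#4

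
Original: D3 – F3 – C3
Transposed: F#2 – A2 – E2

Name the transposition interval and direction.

From D3 to F#2 is 6 letter names — a sixth of some quality.
F#2 to D3 is 8 semitones, which makes it a minor sixth; the second version is lower, so the direction is down.
Checking another pair — C3 → E2 — gives the same interval.

down a minor sixth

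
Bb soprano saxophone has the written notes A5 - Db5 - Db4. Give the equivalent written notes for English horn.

D6 Gb5 Gb4

First find concert pitch: the Bb soprano saxophone sounds a major second below written, so A5 Db5 Db4 sounds G5 Cb5 Cb4.
Then write for English horn: it sounds a perfect fifth below written, so the part must be a perfect fifth above concert.
G5 → D6
Cb5 → Gb5
Cb4 → Gb4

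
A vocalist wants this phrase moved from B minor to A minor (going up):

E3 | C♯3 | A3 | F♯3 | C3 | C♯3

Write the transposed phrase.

B minor to A minor up is a minor seventh, so every note moves up by that interval.
E3 to D4
C#3 to B3
A3 to G4
F#3 to E4
C3 to Bb3
C#3 to B3

D4 B3 G4 E4 Bb3 B3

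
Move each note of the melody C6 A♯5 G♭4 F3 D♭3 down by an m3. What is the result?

C6: a third down reaches A, and 3 semitones makes it A5.
A minor third down from A#5 gives F##5.
Gb4 down a minor third is Eb4.
F3: a third down reaches D, and 3 semitones makes it D3.
A minor third down from Db3 gives Bb2.

A5 F##5 Eb4 D3 Bb2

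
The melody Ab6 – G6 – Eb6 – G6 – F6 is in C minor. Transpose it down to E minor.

C6 B5 G5 B5 A5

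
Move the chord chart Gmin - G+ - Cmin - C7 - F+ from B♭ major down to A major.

B♭ major down to A major is a minor second; each chord root moves by that interval while the quality stays the same.
Gmin: root G down a minor second → F#, giving F#min.
G+: root G down a minor second → F#, giving F#+.
Cmin: root C down a minor second → B, giving Bmin.
C7: root C down a minor second → B, giving B7.
F+: root F down a minor second → E, giving E+.

F#min F#+ Bmin B7 E+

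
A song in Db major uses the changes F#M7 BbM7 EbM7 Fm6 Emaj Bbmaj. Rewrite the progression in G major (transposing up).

Db major up to G major is an augmented fourth; each chord root moves by that interval while the quality stays the same.
F#M7: root F# up an augmented fourth → B#, giving B#M7.
BbM7: root Bb up an augmented fourth → E, giving EM7.
EbM7: root Eb up an augmented fourth → A, giving AM7.
Fm6: root F up an augmented fourth → B, giving Bm6.
Emaj: root E up an augmented fourth → A#, giving A#maj.
Bbmaj: root Bb up an augmented fourth → E, giving Emaj.

B#M7 EM7 AM7 Bm6 A#maj Emaj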